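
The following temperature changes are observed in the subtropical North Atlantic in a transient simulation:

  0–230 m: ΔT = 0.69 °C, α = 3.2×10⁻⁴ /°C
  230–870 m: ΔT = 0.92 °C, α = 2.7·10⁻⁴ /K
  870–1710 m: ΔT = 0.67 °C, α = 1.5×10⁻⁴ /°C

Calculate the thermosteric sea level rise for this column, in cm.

0–230 m: 230 × 0.69 × 3.2×10⁻⁴ = 0.050784 m
Layer 2: 0.92 × 2.7×10⁻⁴ × 640 = 0.158976 m
870–1710 m: 840 × 0.67 × 1.5×10⁻⁴ = 0.08442 m
Δh = 0.050784 + 0.158976 + 0.08442 = 0.29418 m

29.4 cm of thermosteric rise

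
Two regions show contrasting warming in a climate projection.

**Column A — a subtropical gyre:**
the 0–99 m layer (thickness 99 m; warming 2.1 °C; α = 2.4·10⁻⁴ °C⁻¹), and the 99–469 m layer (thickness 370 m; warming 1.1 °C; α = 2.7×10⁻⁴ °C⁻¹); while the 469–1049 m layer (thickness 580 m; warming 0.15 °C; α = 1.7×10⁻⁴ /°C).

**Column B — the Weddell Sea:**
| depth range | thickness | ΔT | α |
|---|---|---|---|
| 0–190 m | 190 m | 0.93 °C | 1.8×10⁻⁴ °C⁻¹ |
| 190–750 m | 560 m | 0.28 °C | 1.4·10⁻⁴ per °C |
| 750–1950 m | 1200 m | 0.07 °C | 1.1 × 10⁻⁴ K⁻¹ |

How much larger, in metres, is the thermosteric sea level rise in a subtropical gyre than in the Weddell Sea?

A 2.4×10⁻⁴ × 2.1 × 99 = 0.049896 m
A 370 × 1.1 × 2.7×10⁻⁴ = 0.10989 m
A Layer 3: 0.15 × 580 × 1.7×10⁻⁴ = 0.01479 m
A total: 0.174576 m
B 190 × 0.93 × 1.8×10⁻⁴ = 0.031806 m
B 560 × 1.4×10⁻⁴ × 0.28 = 0.021952 m
B 750–1950 m: 0.07 × 1200 × 1.1×10⁻⁴ = 0.00924 m
B total: 0.062998 m
Difference: 0.174576 − 0.062998 = 0.111578 m

0.112 m larger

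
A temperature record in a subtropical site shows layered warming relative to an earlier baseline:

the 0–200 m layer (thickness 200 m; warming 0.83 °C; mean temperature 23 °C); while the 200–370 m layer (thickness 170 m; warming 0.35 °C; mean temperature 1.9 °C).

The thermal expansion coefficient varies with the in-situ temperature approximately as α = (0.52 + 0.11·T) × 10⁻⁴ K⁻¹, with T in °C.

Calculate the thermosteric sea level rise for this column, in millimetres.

Layer 1: α = (0.52 + 0.11×23)×10⁻⁴ = 3.05×10⁻⁴ K⁻¹
Layer 2: α = (0.52 + 0.11×1.9)×10⁻⁴ = 0.729×10⁻⁴ K⁻¹
3.05×10⁻⁴ × 0.83 × 200 = 0.05063 m
Layer 2: 0.35 × 0.729×10⁻⁴ × 170 = 0.00433755 m
Δh = 0.05063 + 0.00433755 = 0.05496755 m

Δh = 55.0 mm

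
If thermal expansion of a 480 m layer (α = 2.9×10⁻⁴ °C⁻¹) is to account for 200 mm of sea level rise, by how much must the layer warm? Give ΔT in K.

ΔT = Δh/(αH) = 0.2 / (2.9×10⁻⁴ × 480) ≈ 1.437 K

about 1.44 K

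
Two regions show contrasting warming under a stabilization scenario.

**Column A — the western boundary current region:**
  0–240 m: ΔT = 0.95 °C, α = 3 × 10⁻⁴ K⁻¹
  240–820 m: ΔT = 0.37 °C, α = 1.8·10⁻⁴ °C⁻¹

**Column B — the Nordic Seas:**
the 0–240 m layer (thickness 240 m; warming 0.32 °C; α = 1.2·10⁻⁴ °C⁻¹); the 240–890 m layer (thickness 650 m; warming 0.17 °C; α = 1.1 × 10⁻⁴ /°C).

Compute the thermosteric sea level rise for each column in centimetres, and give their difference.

A 3×10⁻⁴ × 0.95 × 240 = 0.06840 m
A 0.37 × 580 × 1.8×10⁻⁴ = 0.038628 m
A total: 0.107028 m
B Layer 1: 240 × 1.2×10⁻⁴ × 0.32 = 0.009216 m
B 650 × 0.17 × 1.1×10⁻⁴ = 0.012155 m
B total: 0.021371 m
Difference: 0.107028 − 0.021371 = 0.085657 m

A: 11 cm; B: 2.1 cm; difference 8.6 cm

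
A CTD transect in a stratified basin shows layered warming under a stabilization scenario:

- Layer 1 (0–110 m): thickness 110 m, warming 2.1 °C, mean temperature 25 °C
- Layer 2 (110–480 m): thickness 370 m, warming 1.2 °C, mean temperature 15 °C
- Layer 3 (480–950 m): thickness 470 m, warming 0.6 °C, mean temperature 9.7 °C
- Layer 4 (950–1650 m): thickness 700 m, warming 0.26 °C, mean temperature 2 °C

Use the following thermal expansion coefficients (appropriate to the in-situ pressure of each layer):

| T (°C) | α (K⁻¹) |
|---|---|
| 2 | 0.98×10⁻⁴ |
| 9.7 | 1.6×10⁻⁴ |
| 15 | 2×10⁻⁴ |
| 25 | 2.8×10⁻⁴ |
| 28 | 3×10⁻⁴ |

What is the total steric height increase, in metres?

0.216 m of thermosteric rise

Layer 1 at 25 °C → α = 2.8×10⁻⁴ K⁻¹
Layer 2 at 15 °C → α = 2×10⁻⁴ K⁻¹
Layer 3 at 9.7 °C → α = 1.6×10⁻⁴ K⁻¹
Layer 4 at 2 °C → α = 0.98×10⁻⁴ K⁻¹
0–110 m: 110 × 2.8×10⁻⁴ × 2.1 = 0.06468 m
370 × 1.2 × 2×10⁻⁴ = 0.08880 m
Layer 3: 0.6 × 1.6×10⁻⁴ × 470 = 0.04512 m
0.98×10⁻⁴ × 700 × 0.26 = 0.017836 m
Δh = 0.06468 + 0.08880 + 0.04512 + 0.017836 = 0.216436 m ≈ 0.216 m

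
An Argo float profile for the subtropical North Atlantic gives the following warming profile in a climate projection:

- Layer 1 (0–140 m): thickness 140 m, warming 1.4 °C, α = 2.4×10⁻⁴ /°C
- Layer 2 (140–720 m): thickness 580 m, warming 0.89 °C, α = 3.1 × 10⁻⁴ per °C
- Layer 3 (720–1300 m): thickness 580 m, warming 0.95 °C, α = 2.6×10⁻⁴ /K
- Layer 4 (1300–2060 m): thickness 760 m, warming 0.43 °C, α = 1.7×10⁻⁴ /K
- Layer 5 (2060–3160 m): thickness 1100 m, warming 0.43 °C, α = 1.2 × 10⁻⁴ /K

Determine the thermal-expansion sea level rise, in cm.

1.4 × 140 × 2.4×10⁻⁴ = 0.04704 m
Layer 2: 580 × 3.1×10⁻⁴ × 0.89 = 0.160022 m
Layer 3: 580 × 0.95 × 2.6×10⁻⁴ = 0.14326 m
Layer 4: 1.7×10⁻⁴ × 0.43 × 760 = 0.055556 m
1.2×10⁻⁴ × 1100 × 0.43 = 0.05676 m
Δh = 0.04704 + 0.160022 + 0.14326 + 0.055556 + 0.05676 = 0.462638 m ≈ 46.3 cm

about 46.3 cm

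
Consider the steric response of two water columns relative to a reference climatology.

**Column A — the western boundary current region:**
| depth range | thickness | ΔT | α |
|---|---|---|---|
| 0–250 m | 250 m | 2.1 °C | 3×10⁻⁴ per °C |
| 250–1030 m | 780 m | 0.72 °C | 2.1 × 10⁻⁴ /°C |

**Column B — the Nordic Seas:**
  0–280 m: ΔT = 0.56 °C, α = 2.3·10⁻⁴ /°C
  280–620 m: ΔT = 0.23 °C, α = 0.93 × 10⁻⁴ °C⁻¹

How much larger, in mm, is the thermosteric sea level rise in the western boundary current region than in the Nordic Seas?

230 mm

A 0–250 m: 2.1 × 250 × 3×10⁻⁴ = 0.15750 m
A Layer 2: 0.72 × 2.1×10⁻⁴ × 780 = 0.117936 m
A total: 0.275436 m
B 280 × 2.3×10⁻⁴ × 0.56 = 0.036064 m
B 0.23 × 0.93×10⁻⁴ × 340 = 0.0072726 m
B total: 0.0433366 m
Difference: 0.275436 − 0.0433366 = 0.2320994 m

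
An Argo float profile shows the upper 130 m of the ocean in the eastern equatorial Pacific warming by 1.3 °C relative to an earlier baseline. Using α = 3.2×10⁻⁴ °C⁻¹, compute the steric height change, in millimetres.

about 54.1 mm

Δh = αΔT·H = 3.2×10⁻⁴ × 1.3 × 130 = 0.05408 m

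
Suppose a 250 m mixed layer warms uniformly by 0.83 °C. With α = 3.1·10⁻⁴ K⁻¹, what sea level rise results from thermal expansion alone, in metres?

Δh = αΔT·H = 3.1×10⁻⁴ × 0.83 × 250 = 0.064325 m

Δh ≈ 0.0643 m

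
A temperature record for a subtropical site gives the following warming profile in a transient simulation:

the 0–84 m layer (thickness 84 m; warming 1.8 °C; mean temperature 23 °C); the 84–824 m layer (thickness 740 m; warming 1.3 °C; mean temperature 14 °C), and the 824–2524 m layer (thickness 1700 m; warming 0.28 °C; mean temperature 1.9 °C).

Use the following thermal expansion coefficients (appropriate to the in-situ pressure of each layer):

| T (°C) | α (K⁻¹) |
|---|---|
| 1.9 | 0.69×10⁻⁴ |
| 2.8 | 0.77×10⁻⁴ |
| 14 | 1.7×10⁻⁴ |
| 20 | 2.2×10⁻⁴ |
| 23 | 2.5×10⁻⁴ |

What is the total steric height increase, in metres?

Layer 1 at 23 °C → α = 2.5×10⁻⁴ K⁻¹
Layer 2 at 14 °C → α = 1.7×10⁻⁴ K⁻¹
Layer 3 at 1.9 °C → α = 0.69×10⁻⁴ K⁻¹
2.5×10⁻⁴ × 1.8 × 84 = 0.03780 m
Layer 2: 1.3 × 740 × 1.7×10⁻⁴ = 0.16354 m
0.69×10⁻⁴ × 0.28 × 1700 = 0.032844 m
Δh = 0.03780 + 0.16354 + 0.032844 = 0.234184 m

0.234 m of thermosteric rise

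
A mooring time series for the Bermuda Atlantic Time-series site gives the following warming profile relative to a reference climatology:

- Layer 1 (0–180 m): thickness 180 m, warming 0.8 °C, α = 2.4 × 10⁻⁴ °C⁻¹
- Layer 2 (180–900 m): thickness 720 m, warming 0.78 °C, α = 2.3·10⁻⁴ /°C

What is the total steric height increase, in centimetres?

about 16 cm

0–180 m: 2.4×10⁻⁴ × 0.8 × 180 = 0.03456 m
180–900 m: 2.3×10⁻⁴ × 0.78 × 720 = 0.129168 m
Δh = 0.03456 + 0.129168 = 0.163728 m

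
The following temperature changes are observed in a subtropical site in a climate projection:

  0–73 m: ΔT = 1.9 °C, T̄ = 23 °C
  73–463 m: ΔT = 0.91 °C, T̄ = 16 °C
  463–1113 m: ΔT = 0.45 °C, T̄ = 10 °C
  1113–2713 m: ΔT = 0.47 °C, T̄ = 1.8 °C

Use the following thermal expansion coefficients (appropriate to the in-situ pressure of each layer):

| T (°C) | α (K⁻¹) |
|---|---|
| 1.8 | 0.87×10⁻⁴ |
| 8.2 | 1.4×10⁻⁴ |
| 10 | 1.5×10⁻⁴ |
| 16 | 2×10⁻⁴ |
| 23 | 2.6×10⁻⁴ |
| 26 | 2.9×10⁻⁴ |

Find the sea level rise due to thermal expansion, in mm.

Layer 1 at 23 °C → α = 2.6×10⁻⁴ K⁻¹
Layer 2 at 16 °C → α = 2×10⁻⁴ K⁻¹
Layer 3 at 10 °C → α = 1.5×10⁻⁴ K⁻¹
Layer 4 at 1.8 °C → α = 0.87×10⁻⁴ K⁻¹
0–73 m: 73 × 2.6×10⁻⁴ × 1.9 = 0.036062 m
2×10⁻⁴ × 0.91 × 390 = 0.07098 m
1.5×10⁻⁴ × 650 × 0.45 = 0.043875 m
0.87×10⁻⁴ × 1600 × 0.47 = 0.065424 m
Δh = 0.036062 + 0.07098 + 0.043875 + 0.065424 = 0.216341 m

220 mm of thermosteric rise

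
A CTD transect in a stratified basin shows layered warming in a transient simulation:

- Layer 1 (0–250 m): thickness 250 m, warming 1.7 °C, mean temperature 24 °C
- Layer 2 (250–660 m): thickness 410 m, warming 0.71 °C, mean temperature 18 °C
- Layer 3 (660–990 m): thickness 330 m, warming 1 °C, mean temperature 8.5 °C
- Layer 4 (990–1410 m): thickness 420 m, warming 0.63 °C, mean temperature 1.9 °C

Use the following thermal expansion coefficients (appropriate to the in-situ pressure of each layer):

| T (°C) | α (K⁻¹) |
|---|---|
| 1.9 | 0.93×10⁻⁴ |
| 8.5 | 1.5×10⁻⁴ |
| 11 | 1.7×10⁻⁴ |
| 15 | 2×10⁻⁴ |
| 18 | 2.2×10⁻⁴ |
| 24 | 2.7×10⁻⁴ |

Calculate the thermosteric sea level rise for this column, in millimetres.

253 mm

Layer 1 at 24 °C → α = 2.7×10⁻⁴ K⁻¹
Layer 2 at 18 °C → α = 2.2×10⁻⁴ K⁻¹
Layer 3 at 8.5 °C → α = 1.5×10⁻⁴ K⁻¹
Layer 4 at 1.9 °C → α = 0.93×10⁻⁴ K⁻¹
Layer 1: 2.7×10⁻⁴ × 1.7 × 250 = 0.11475 m
410 × 2.2×10⁻⁴ × 0.71 = 0.064042 m
1 × 330 × 1.5×10⁻⁴ = 0.04950 m
Layer 4: 420 × 0.93×10⁻⁴ × 0.63 = 0.0246078 m
Δh = 0.11475 + 0.064042 + 0.04950 + 0.0246078 = 0.2528998 m ≈ 253 mm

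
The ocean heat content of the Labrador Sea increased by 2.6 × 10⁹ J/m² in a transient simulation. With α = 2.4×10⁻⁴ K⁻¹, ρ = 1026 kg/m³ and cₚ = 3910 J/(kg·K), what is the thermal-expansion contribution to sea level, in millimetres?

Δh = αQ/(ρcₚ) = 2.4×10⁻⁴ × 2.6×10⁹ / (1026 × 3910) ≈ 0.15555 m

156 mm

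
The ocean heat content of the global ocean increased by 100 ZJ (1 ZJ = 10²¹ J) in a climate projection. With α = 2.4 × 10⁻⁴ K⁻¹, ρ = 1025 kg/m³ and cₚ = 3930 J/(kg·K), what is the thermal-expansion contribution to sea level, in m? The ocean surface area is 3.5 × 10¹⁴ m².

Per unit area: Q = 100×10²¹ / (3.5×10¹⁴) ≈ 2.857×10⁸ J/m²
Δh = αQ/(ρcₚ) = 2.4×10⁻⁴ × 2.857×10⁸ / (1025 × 3930) ≈ 0.017022 m

about 0.0170 m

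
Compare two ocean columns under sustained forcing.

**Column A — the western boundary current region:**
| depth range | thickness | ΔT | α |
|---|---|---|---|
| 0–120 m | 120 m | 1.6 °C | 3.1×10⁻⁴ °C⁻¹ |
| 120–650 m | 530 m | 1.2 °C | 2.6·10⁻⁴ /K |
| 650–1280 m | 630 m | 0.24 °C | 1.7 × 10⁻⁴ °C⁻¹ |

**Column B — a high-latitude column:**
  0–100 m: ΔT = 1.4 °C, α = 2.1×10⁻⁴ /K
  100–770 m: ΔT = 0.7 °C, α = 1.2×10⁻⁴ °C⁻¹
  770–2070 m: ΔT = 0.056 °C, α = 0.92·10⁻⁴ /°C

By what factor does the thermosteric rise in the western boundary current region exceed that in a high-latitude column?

≈ 2.7×

A 0–120 m: 3.1×10⁻⁴ × 1.6 × 120 = 0.05952 m
A 120–650 m: 530 × 2.6×10⁻⁴ × 1.2 = 0.16536 m
A Layer 3: 1.7×10⁻⁴ × 630 × 0.24 = 0.025704 m
A total: 0.250584 m
B Layer 1: 100 × 2.1×10⁻⁴ × 1.4 = 0.02940 m
B Layer 2: 1.2×10⁻⁴ × 670 × 0.7 = 0.05628 m
B 1300 × 0.92×10⁻⁴ × 0.056 = 0.0066976 m
B total: 0.0923776 m
Ratio: 0.250584 / 0.0923776 ≈ 2.713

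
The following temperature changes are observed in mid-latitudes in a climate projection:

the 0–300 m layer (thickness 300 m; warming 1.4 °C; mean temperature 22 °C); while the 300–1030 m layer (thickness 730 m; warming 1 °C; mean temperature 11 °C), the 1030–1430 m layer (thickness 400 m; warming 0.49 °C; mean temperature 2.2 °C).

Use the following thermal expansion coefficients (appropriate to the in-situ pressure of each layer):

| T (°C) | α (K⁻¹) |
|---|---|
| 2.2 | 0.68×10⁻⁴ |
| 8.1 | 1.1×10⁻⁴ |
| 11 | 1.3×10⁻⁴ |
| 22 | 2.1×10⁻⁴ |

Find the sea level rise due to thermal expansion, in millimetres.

Layer 1 at 22 °C → α = 2.1×10⁻⁴ K⁻¹
Layer 2 at 11 °C → α = 1.3×10⁻⁴ K⁻¹
Layer 3 at 2.2 °C → α = 0.68×10⁻⁴ K⁻¹
0–300 m: 1.4 × 300 × 2.1×10⁻⁴ = 0.08820 m
1 × 730 × 1.3×10⁻⁴ = 0.09490 m
Layer 3: 0.68×10⁻⁴ × 0.49 × 400 = 0.013328 m
Δh = 0.08820 + 0.09490 + 0.013328 = 0.196428 m ≈ 196 mm

Δh ≈ 196 mm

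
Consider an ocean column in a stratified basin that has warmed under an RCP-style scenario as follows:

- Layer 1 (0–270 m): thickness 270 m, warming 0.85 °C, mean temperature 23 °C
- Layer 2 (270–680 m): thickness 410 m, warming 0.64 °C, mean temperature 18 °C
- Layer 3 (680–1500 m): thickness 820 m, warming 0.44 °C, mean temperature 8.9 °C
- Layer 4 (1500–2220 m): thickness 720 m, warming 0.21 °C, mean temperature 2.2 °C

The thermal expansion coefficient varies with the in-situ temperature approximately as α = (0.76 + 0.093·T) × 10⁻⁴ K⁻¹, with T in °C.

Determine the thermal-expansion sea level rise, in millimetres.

Δh = 202 mm

Layer 1: α = (0.76 + 0.093×23)×10⁻⁴ = 2.899×10⁻⁴ K⁻¹
Layer 2: α = (0.76 + 0.093×18)×10⁻⁴ = 2.434×10⁻⁴ K⁻¹
Layer 3: α = (0.76 + 0.093×8.9)×10⁻⁴ = 1.5877×10⁻⁴ K⁻¹
Layer 4: α = (0.76 + 0.093×2.2)×10⁻⁴ = 0.9646×10⁻⁴ K⁻¹
0–270 m: 270 × 0.85 × 2.899×10⁻⁴ = 0.06653205 m
270–680 m: 2.434×10⁻⁴ × 0.64 × 410 = 0.06386816 m
680–1500 m: 820 × 0.44 × 1.5877×10⁻⁴ = 0.057284216 m
1500–2220 m: 0.21 × 0.9646×10⁻⁴ × 720 = 0.014584752 m
Δh = 0.06653205 + 0.06386816 + 0.057284216 + 0.014584752 = 0.202269178 m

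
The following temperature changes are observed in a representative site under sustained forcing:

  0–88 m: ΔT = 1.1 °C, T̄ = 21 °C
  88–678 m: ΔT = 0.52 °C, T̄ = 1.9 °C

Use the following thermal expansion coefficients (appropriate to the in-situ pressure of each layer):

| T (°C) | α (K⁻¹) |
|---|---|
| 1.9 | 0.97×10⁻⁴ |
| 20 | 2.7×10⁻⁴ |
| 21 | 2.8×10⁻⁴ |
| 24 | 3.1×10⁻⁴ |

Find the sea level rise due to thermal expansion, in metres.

0.0569 m

Layer 1 at 21 °C → α = 2.8×10⁻⁴ K⁻¹
Layer 2 at 1.9 °C → α = 0.97×10⁻⁴ K⁻¹
2.8×10⁻⁴ × 1.1 × 88 = 0.027104 m
0.52 × 590 × 0.97×10⁻⁴ = 0.0297596 m
Δh = 0.027104 + 0.0297596 = 0.0568636 m ≈ 0.0569 m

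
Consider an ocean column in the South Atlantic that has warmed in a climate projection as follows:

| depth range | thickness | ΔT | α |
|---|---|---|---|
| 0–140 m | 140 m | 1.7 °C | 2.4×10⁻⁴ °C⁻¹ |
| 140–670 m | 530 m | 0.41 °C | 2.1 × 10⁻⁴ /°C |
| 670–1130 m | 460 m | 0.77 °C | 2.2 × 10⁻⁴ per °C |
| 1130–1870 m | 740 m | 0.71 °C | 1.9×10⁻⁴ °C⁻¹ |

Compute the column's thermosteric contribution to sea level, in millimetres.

Layer 1: 1.7 × 140 × 2.4×10⁻⁴ = 0.05712 m
Layer 2: 0.41 × 530 × 2.1×10⁻⁴ = 0.045633 m
0.77 × 460 × 2.2×10⁻⁴ = 0.077924 m
0.71 × 740 × 1.9×10⁻⁴ = 0.099826 m
Δh = 0.05712 + 0.045633 + 0.077924 + 0.099826 = 0.280503 m

281 mm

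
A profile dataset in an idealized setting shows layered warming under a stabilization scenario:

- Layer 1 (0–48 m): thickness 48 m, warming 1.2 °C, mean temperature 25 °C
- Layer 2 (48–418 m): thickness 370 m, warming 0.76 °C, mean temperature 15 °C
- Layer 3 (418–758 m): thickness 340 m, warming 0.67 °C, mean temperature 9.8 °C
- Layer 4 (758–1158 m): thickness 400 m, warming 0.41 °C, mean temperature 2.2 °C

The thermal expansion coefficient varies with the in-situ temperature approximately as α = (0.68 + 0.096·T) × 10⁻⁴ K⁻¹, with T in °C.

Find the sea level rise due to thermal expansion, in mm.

130 mm

Layer 1: α = (0.68 + 0.096×25)×10⁻⁴ = 3.08×10⁻⁴ K⁻¹
Layer 2: α = (0.68 + 0.096×15)×10⁻⁴ = 2.12×10⁻⁴ K⁻¹
Layer 3: α = (0.68 + 0.096×9.8)×10⁻⁴ = 1.6208×10⁻⁴ K⁻¹
Layer 4: α = (0.68 + 0.096×2.2)×10⁻⁴ = 0.8912×10⁻⁴ K⁻¹
3.08×10⁻⁴ × 1.2 × 48 = 0.0177408 m
48–418 m: 370 × 0.76 × 2.12×10⁻⁴ = 0.0596144 m
418–758 m: 1.6208×10⁻⁴ × 0.67 × 340 = 0.036921824 m
Layer 4: 0.8912×10⁻⁴ × 0.41 × 400 = 0.01461568 m
Δh = 0.0177408 + 0.0596144 + 0.036921824 + 0.01461568 = 0.128892704 m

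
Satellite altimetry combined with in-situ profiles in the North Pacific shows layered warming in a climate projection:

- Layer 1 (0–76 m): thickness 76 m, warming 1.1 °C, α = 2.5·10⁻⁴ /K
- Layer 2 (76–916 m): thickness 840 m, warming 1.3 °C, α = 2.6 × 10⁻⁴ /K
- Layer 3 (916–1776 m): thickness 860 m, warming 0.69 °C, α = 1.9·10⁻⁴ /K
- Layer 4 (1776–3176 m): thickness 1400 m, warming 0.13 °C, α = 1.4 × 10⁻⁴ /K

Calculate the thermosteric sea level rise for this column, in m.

about 0.443 m

0–76 m: 2.5×10⁻⁴ × 1.1 × 76 = 0.02090 m
76–916 m: 840 × 2.6×10⁻⁴ × 1.3 = 0.28392 m
916–1776 m: 0.69 × 1.9×10⁻⁴ × 860 = 0.112746 m
Layer 4: 1.4×10⁻⁴ × 1400 × 0.13 = 0.02548 m
Δh = 0.02090 + 0.28392 + 0.112746 + 0.02548 = 0.443046 m ≈ 0.443 m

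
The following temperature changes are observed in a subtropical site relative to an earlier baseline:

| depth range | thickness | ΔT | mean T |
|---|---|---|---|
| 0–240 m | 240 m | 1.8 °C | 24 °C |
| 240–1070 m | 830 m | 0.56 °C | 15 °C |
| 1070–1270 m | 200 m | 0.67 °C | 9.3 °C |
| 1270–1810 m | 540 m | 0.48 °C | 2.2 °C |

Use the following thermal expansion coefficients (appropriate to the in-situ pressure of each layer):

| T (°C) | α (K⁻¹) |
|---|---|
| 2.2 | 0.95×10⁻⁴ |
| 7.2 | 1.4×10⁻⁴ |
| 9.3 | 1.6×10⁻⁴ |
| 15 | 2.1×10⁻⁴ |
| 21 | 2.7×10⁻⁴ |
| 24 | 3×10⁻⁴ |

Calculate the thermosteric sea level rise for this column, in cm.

27.3 cm

Layer 1 at 24 °C → α = 3×10⁻⁴ K⁻¹
Layer 2 at 15 °C → α = 2.1×10⁻⁴ K⁻¹
Layer 3 at 9.3 °C → α = 1.6×10⁻⁴ K⁻¹
Layer 4 at 2.2 °C → α = 0.95×10⁻⁴ K⁻¹
0–240 m: 1.8 × 3×10⁻⁴ × 240 = 0.12960 m
240–1070 m: 2.1×10⁻⁴ × 830 × 0.56 = 0.097608 m
1070–1270 m: 0.67 × 1.6×10⁻⁴ × 200 = 0.02144 m
540 × 0.95×10⁻⁴ × 0.48 = 0.024624 m
Δh = 0.12960 + 0.097608 + 0.02144 + 0.024624 = 0.273272 m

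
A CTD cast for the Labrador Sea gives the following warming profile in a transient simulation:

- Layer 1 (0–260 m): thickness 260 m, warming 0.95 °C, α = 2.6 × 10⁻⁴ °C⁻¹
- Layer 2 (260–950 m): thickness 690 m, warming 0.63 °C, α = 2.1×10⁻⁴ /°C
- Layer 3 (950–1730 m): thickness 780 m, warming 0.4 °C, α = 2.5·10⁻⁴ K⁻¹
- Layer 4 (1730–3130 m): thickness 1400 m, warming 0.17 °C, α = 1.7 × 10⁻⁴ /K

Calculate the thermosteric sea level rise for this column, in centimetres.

Δh = 27.4 cm

0–260 m: 260 × 2.6×10⁻⁴ × 0.95 = 0.06422 m
Layer 2: 0.63 × 690 × 2.1×10⁻⁴ = 0.091287 m
950–1730 m: 780 × 0.4 × 2.5×10⁻⁴ = 0.07800 m
Layer 4: 1.7×10⁻⁴ × 1400 × 0.17 = 0.04046 m
Δh = 0.06422 + 0.091287 + 0.07800 + 0.04046 = 0.273967 m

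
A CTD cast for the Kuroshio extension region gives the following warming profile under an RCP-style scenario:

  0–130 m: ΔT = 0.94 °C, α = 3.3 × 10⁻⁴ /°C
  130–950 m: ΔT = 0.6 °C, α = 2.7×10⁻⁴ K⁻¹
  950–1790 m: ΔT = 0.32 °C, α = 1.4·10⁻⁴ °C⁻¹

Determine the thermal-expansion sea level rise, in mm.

0–130 m: 3.3×10⁻⁴ × 0.94 × 130 = 0.040326 m
Layer 2: 820 × 2.7×10⁻⁴ × 0.6 = 0.13284 m
Layer 3: 0.32 × 1.4×10⁻⁴ × 840 = 0.037632 m
Δh = 0.040326 + 0.13284 + 0.037632 = 0.210798 m

Δh = 211 mm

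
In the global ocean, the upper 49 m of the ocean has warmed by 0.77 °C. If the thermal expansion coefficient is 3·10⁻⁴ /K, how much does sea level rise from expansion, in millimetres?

Δh = 11 mm

Δh = αΔT·H = 3×10⁻⁴ × 0.77 × 49 = 0.011319 m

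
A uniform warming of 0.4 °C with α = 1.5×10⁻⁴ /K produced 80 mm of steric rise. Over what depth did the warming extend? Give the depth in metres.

H = Δh/(αΔT) = 0.08 / (1.5×10⁻⁴ × 0.4) ≈ 1333 m

H ≈ 1300 m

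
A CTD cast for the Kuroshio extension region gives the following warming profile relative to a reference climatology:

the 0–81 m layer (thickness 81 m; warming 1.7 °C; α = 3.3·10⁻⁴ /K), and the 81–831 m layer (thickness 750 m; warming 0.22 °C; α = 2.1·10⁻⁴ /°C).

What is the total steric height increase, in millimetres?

80.1 mm

3.3×10⁻⁴ × 81 × 1.7 = 0.045441 m
Layer 2: 2.1×10⁻⁴ × 0.22 × 750 = 0.03465 m
Δh = 0.045441 + 0.03465 = 0.080091 m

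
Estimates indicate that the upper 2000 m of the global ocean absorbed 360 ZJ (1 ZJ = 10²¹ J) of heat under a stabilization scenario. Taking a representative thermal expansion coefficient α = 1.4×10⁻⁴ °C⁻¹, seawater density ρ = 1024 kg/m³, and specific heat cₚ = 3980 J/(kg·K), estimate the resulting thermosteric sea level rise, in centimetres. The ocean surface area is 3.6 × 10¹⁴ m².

about 3.44 cm

Per unit area: Q = 360×10²¹ / (3.6×10¹⁴) = 1×10⁹ J/m²
Δh = αQ/(ρcₚ) = 1.4×10⁻⁴ × 1×10⁹ / (1024 × 3980) ≈ 0.034351 m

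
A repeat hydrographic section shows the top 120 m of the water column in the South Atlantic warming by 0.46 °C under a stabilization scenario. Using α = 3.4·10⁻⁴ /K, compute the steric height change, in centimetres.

1.9 cm

Δh = αΔT·H = 3.4×10⁻⁴ × 0.46 × 120 = 0.018768 m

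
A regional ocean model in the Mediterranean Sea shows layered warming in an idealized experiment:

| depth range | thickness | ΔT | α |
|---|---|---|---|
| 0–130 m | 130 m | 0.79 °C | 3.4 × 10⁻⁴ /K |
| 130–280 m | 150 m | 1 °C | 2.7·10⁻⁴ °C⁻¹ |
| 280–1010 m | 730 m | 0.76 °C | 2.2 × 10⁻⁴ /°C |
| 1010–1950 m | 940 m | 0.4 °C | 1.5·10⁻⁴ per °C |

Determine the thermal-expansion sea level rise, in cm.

Δh ≈ 25.4 cm

Layer 1: 130 × 3.4×10⁻⁴ × 0.79 = 0.034918 m
2.7×10⁻⁴ × 1 × 150 = 0.04050 m
0.76 × 730 × 2.2×10⁻⁴ = 0.122056 m
940 × 1.5×10⁻⁴ × 0.4 = 0.05640 m
Δh = 0.034918 + 0.04050 + 0.122056 + 0.05640 = 0.253874 m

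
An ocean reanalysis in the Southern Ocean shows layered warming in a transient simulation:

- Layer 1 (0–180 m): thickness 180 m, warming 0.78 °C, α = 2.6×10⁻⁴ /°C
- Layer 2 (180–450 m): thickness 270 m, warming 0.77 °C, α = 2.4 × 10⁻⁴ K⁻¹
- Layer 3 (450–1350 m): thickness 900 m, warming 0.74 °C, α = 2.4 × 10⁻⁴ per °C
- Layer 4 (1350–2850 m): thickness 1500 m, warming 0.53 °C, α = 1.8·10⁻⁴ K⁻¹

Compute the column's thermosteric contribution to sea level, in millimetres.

390 mm of thermosteric rise

0–180 m: 0.78 × 180 × 2.6×10⁻⁴ = 0.036504 m
Layer 2: 270 × 2.4×10⁻⁴ × 0.77 = 0.049896 m
450–1350 m: 2.4×10⁻⁴ × 0.74 × 900 = 0.15984 m
Layer 4: 1500 × 0.53 × 1.8×10⁻⁴ = 0.14310 m
Δh = 0.036504 + 0.049896 + 0.15984 + 0.14310 = 0.38934 m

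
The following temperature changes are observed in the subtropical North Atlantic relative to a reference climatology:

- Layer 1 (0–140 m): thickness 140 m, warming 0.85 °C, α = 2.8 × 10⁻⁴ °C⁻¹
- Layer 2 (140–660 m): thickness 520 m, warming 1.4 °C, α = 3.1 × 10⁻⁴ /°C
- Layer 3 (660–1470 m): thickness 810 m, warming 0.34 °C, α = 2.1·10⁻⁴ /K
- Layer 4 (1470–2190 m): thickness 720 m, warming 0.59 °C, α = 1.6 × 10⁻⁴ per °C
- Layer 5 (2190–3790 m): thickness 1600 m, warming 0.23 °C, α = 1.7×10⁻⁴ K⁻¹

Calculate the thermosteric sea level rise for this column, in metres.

0–140 m: 140 × 2.8×10⁻⁴ × 0.85 = 0.03332 m
3.1×10⁻⁴ × 520 × 1.4 = 0.22568 m
660–1470 m: 810 × 0.34 × 2.1×10⁻⁴ = 0.057834 m
1470–2190 m: 720 × 1.6×10⁻⁴ × 0.59 = 0.067968 m
Layer 5: 0.23 × 1600 × 1.7×10⁻⁴ = 0.06256 m
Δh = 0.03332 + 0.22568 + 0.057834 + 0.067968 + 0.06256 = 0.447362 m

about 0.447 m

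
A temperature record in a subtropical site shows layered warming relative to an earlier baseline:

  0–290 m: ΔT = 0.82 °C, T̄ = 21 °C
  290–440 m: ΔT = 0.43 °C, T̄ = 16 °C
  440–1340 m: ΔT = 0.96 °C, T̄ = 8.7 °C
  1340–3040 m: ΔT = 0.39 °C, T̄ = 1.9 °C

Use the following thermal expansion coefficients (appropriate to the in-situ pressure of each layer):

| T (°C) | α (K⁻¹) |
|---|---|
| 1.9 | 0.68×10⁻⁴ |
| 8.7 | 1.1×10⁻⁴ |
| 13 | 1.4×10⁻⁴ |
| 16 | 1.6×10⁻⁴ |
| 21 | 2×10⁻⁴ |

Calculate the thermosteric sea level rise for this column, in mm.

200 mm

Layer 1 at 21 °C → α = 2×10⁻⁴ K⁻¹
Layer 2 at 16 °C → α = 1.6×10⁻⁴ K⁻¹
Layer 3 at 8.7 °C → α = 1.1×10⁻⁴ K⁻¹
Layer 4 at 1.9 °C → α = 0.68×10⁻⁴ K⁻¹
0–290 m: 0.82 × 2×10⁻⁴ × 290 = 0.04756 m
Layer 2: 0.43 × 1.6×10⁻⁴ × 150 = 0.01032 m
1.1×10⁻⁴ × 900 × 0.96 = 0.09504 m
0.39 × 1700 × 0.68×10⁻⁴ = 0.045084 m
Δh = 0.04756 + 0.01032 + 0.09504 + 0.045084 = 0.198004 m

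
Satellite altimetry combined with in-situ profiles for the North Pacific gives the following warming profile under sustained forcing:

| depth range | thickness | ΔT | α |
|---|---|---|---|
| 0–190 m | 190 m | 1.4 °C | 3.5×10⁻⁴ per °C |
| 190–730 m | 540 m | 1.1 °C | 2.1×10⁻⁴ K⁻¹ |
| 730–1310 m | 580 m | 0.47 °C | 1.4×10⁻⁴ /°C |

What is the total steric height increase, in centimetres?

1.4 × 3.5×10⁻⁴ × 190 = 0.09310 m
2.1×10⁻⁴ × 1.1 × 540 = 0.12474 m
730–1310 m: 1.4×10⁻⁴ × 0.47 × 580 = 0.038164 m
Δh = 0.09310 + 0.12474 + 0.038164 = 0.256004 m

25.6 cm of thermosteric rise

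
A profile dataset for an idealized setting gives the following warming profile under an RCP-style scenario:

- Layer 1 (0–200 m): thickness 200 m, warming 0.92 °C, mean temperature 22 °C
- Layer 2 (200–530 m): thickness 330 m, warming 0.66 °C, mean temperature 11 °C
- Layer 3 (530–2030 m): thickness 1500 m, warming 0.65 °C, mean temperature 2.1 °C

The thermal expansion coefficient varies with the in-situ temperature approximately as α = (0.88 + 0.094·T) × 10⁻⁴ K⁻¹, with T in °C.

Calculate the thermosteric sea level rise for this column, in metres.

Δh ≈ 0.20 m

Layer 1: α = (0.88 + 0.094×22)×10⁻⁴ = 2.948×10⁻⁴ K⁻¹
Layer 2: α = (0.88 + 0.094×11)×10⁻⁴ = 1.914×10⁻⁴ K⁻¹
Layer 3: α = (0.88 + 0.094×2.1)×10⁻⁴ = 1.0774×10⁻⁴ K⁻¹
0–200 m: 0.92 × 2.948×10⁻⁴ × 200 = 0.0542432 m
330 × 0.66 × 1.914×10⁻⁴ = 0.04168692 m
530–2030 m: 1.0774×10⁻⁴ × 0.65 × 1500 = 0.1050465 m
Δh = 0.0542432 + 0.04168692 + 0.1050465 = 0.20097662 m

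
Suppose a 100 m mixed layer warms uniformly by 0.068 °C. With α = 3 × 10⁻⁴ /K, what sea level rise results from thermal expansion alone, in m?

Δh = 0.00204 m

Δh = αΔT·H = 3×10⁻⁴ × 0.068 × 100 = 0.00204 m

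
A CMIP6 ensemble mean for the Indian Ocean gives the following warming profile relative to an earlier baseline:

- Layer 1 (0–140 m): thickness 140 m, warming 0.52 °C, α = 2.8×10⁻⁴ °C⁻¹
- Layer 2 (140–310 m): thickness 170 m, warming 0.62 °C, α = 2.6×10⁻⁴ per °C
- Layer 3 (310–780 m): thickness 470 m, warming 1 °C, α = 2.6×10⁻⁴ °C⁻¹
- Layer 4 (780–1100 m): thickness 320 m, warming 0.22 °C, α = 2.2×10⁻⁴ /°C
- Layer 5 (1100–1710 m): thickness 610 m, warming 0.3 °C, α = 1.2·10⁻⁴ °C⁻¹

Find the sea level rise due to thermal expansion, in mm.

210 mm of thermosteric rise

Layer 1: 2.8×10⁻⁴ × 140 × 0.52 = 0.020384 m
170 × 0.62 × 2.6×10⁻⁴ = 0.027404 m
Layer 3: 2.6×10⁻⁴ × 1 × 470 = 0.12220 m
780–1100 m: 0.22 × 2.2×10⁻⁴ × 320 = 0.015488 m
1100–1710 m: 610 × 1.2×10⁻⁴ × 0.3 = 0.02196 m
Δh = 0.020384 + 0.027404 + 0.12220 + 0.015488 + 0.02196 = 0.207436 m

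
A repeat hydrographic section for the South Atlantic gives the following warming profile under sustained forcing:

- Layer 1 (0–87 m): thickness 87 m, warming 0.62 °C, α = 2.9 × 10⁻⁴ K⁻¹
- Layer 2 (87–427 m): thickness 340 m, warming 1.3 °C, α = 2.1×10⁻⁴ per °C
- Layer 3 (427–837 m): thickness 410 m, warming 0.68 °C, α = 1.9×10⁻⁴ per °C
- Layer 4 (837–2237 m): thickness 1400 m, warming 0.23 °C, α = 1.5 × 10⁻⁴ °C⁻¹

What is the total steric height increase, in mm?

210 mm

0–87 m: 0.62 × 2.9×10⁻⁴ × 87 = 0.0156426 m
87–427 m: 2.1×10⁻⁴ × 1.3 × 340 = 0.09282 m
Layer 3: 0.68 × 410 × 1.9×10⁻⁴ = 0.052972 m
0.23 × 1.5×10⁻⁴ × 1400 = 0.04830 m
Δh = 0.0156426 + 0.09282 + 0.052972 + 0.04830 = 0.2097346 m ≈ 210 mm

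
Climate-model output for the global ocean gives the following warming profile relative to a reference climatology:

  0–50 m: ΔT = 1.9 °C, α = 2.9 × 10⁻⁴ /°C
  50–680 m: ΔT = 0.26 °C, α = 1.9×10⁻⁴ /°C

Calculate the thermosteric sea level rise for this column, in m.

0.059 m of thermosteric rise

Layer 1: 2.9×10⁻⁴ × 1.9 × 50 = 0.02755 m
1.9×10⁻⁴ × 0.26 × 630 = 0.031122 m
Δh = 0.02755 + 0.031122 = 0.058672 m ≈ 0.059 m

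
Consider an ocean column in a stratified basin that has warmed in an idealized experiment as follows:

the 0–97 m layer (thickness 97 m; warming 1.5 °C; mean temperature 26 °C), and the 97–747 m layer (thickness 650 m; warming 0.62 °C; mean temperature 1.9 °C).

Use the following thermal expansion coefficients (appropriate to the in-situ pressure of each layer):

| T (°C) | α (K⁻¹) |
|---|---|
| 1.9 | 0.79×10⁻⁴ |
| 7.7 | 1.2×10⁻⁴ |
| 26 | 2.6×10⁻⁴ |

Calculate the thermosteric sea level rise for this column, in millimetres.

Layer 1 at 26 °C → α = 2.6×10⁻⁴ K⁻¹
Layer 2 at 1.9 °C → α = 0.79×10⁻⁴ K⁻¹
1.5 × 97 × 2.6×10⁻⁴ = 0.03783 m
97–747 m: 0.62 × 650 × 0.79×10⁻⁴ = 0.031837 m
Δh = 0.03783 + 0.031837 = 0.069667 m ≈ 70 mm

70 mm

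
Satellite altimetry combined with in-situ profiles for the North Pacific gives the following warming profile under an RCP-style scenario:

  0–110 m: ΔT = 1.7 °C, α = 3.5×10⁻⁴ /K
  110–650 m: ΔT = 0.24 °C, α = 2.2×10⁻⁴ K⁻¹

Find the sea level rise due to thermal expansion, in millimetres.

0–110 m: 110 × 3.5×10⁻⁴ × 1.7 = 0.06545 m
Layer 2: 2.2×10⁻⁴ × 540 × 0.24 = 0.028512 m
Δh = 0.06545 + 0.028512 = 0.093962 m

94.0 mm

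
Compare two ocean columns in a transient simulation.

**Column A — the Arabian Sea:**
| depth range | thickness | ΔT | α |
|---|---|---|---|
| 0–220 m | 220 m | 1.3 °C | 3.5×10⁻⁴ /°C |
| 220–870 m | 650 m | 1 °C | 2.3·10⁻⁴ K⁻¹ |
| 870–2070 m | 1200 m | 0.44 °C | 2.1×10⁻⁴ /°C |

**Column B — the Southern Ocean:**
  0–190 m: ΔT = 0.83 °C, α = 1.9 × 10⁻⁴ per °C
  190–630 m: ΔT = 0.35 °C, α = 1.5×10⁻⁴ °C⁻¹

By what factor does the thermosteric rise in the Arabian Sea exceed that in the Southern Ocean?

A Layer 1: 1.3 × 3.5×10⁻⁴ × 220 = 0.10010 m
A Layer 2: 650 × 1 × 2.3×10⁻⁴ = 0.14950 m
A Layer 3: 0.44 × 2.1×10⁻⁴ × 1200 = 0.11088 m
A total: 0.36048 m
B Layer 1: 1.9×10⁻⁴ × 0.83 × 190 = 0.029963 m
B 190–630 m: 0.35 × 440 × 1.5×10⁻⁴ = 0.02310 m
B total: 0.053063 m
Ratio: 0.36048 / 0.053063 ≈ 6.793

6.79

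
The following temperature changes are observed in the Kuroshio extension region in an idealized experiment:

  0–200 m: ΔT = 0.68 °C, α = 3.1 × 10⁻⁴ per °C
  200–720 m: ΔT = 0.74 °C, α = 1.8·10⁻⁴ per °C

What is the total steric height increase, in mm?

Layer 1: 200 × 3.1×10⁻⁴ × 0.68 = 0.04216 m
200–720 m: 0.74 × 1.8×10⁻⁴ × 520 = 0.069264 m
Δh = 0.04216 + 0.069264 = 0.111424 m ≈ 111 mm

Δh = 111 mm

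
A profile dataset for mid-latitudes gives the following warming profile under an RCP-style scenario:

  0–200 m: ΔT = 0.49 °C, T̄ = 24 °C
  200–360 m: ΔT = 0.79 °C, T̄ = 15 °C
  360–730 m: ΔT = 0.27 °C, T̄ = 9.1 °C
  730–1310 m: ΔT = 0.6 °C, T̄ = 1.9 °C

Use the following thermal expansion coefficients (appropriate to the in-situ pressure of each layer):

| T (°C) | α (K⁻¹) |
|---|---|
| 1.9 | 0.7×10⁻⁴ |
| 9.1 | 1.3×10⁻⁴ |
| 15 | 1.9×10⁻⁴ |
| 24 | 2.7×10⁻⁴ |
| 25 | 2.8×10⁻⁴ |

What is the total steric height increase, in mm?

Δh = 88 mm

Layer 1 at 24 °C → α = 2.7×10⁻⁴ K⁻¹
Layer 2 at 15 °C → α = 1.9×10⁻⁴ K⁻¹
Layer 3 at 9.1 °C → α = 1.3×10⁻⁴ K⁻¹
Layer 4 at 1.9 °C → α = 0.7×10⁻⁴ K⁻¹
Layer 1: 0.49 × 2.7×10⁻⁴ × 200 = 0.02646 m
Layer 2: 0.79 × 160 × 1.9×10⁻⁴ = 0.024016 m
360–730 m: 1.3×10⁻⁴ × 0.27 × 370 = 0.012987 m
730–1310 m: 580 × 0.7×10⁻⁴ × 0.6 = 0.02436 m
Δh = 0.02646 + 0.024016 + 0.012987 + 0.02436 = 0.087823 m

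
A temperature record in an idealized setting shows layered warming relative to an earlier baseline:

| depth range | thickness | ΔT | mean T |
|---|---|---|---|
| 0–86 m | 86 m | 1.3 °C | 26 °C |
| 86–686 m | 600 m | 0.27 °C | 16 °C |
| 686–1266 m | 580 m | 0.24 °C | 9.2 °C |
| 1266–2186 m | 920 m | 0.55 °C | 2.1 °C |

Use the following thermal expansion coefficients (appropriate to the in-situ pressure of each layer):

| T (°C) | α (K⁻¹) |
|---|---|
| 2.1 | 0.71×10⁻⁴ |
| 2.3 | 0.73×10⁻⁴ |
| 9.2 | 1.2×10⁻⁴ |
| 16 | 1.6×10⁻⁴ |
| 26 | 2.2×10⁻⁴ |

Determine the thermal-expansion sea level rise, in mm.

Layer 1 at 26 °C → α = 2.2×10⁻⁴ K⁻¹
Layer 2 at 16 °C → α = 1.6×10⁻⁴ K⁻¹
Layer 3 at 9.2 °C → α = 1.2×10⁻⁴ K⁻¹
Layer 4 at 2.1 °C → α = 0.71×10⁻⁴ K⁻¹
Layer 1: 86 × 1.3 × 2.2×10⁻⁴ = 0.024596 m
Layer 2: 1.6×10⁻⁴ × 0.27 × 600 = 0.02592 m
686–1266 m: 0.24 × 1.2×10⁻⁴ × 580 = 0.016704 m
0.55 × 920 × 0.71×10⁻⁴ = 0.035926 m
Δh = 0.024596 + 0.02592 + 0.016704 + 0.035926 = 0.103146 m ≈ 100 mm

100 mm of thermosteric rise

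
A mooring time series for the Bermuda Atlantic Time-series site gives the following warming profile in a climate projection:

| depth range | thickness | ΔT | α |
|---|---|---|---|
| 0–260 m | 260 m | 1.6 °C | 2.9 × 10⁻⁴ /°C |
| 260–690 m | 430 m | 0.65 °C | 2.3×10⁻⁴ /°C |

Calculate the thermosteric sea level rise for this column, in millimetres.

about 180 mm

0–260 m: 2.9×10⁻⁴ × 1.6 × 260 = 0.12064 m
430 × 0.65 × 2.3×10⁻⁴ = 0.064285 m
Δh = 0.12064 + 0.064285 = 0.184925 m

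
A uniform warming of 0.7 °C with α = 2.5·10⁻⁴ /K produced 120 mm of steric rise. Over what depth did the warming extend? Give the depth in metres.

H = Δh/(αΔT) = 0.12 / (2.5×10⁻⁴ × 0.7) ≈ 685.7 m

about 690 m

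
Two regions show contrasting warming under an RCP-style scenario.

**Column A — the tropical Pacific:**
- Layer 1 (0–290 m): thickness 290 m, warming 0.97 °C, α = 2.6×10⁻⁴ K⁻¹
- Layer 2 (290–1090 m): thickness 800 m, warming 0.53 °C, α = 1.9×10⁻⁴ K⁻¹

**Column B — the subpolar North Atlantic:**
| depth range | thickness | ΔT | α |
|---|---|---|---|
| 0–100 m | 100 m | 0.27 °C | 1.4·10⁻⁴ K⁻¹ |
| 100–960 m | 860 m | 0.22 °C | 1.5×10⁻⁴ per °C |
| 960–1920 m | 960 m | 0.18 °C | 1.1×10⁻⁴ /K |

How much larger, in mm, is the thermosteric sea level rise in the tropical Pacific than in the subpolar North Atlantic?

A 290 × 2.6×10⁻⁴ × 0.97 = 0.073138 m
A 290–1090 m: 1.9×10⁻⁴ × 800 × 0.53 = 0.08056 m
A total: 0.153698 m
B 1.4×10⁻⁴ × 0.27 × 100 = 0.00378 m
B 860 × 1.5×10⁻⁴ × 0.22 = 0.02838 m
B Layer 3: 960 × 0.18 × 1.1×10⁻⁴ = 0.019008 m
B total: 0.051168 m
Difference: 0.153698 − 0.051168 = 0.10253 m

Δh_A − Δh_B ≈ 100 mm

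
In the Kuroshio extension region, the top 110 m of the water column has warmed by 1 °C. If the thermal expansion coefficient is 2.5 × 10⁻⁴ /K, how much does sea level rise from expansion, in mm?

Δh ≈ 27.5 mm

Δh = αΔT·H = 2.5×10⁻⁴ × 1 × 110 = 0.02750 m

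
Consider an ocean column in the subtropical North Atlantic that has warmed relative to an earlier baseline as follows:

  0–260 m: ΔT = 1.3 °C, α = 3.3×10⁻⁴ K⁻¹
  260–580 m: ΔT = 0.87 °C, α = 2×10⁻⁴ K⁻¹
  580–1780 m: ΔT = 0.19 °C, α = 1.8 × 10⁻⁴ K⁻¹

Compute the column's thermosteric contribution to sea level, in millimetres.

208 mm of thermosteric rise

260 × 1.3 × 3.3×10⁻⁴ = 0.11154 m
Layer 2: 320 × 0.87 × 2×10⁻⁴ = 0.05568 m
Layer 3: 1200 × 0.19 × 1.8×10⁻⁴ = 0.04104 m
Δh = 0.11154 + 0.05568 + 0.04104 = 0.20826 m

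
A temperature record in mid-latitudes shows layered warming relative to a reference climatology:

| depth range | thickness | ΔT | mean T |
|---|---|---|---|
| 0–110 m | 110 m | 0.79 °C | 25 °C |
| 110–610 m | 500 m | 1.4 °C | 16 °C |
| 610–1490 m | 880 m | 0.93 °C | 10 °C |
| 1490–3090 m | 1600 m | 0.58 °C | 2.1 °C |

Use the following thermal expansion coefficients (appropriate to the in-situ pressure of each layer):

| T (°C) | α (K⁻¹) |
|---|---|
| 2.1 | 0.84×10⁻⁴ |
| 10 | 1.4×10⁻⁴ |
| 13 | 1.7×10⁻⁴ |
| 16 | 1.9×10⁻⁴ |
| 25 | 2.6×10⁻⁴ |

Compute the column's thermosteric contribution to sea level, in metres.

Layer 1 at 25 °C → α = 2.6×10⁻⁴ K⁻¹
Layer 2 at 16 °C → α = 1.9×10⁻⁴ K⁻¹
Layer 3 at 10 °C → α = 1.4×10⁻⁴ K⁻¹
Layer 4 at 2.1 °C → α = 0.84×10⁻⁴ K⁻¹
Layer 1: 0.79 × 110 × 2.6×10⁻⁴ = 0.022594 m
110–610 m: 500 × 1.9×10⁻⁴ × 1.4 = 0.13300 m
0.93 × 880 × 1.4×10⁻⁴ = 0.114576 m
1600 × 0.84×10⁻⁴ × 0.58 = 0.077952 m
Δh = 0.022594 + 0.13300 + 0.114576 + 0.077952 = 0.348122 m

0.348 m of thermosteric rise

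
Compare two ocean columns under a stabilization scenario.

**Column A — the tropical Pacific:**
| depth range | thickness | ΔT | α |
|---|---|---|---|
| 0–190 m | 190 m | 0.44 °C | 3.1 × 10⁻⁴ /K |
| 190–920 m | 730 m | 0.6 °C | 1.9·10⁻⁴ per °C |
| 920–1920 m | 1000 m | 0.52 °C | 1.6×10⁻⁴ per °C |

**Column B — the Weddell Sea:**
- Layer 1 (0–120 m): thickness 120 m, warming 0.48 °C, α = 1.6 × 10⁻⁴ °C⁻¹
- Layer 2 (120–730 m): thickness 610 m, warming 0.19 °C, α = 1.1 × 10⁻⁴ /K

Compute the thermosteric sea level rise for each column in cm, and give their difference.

A 0–190 m: 190 × 3.1×10⁻⁴ × 0.44 = 0.025916 m
A 190–920 m: 0.6 × 730 × 1.9×10⁻⁴ = 0.08322 m
A 920–1920 m: 1.6×10⁻⁴ × 0.52 × 1000 = 0.08320 m
A total: 0.192336 m
B 0–120 m: 0.48 × 1.6×10⁻⁴ × 120 = 0.009216 m
B 610 × 1.1×10⁻⁴ × 0.19 = 0.012749 m
B total: 0.021965 m
Difference: 0.192336 − 0.021965 = 0.170371 m

A: 19.2 cm; B: 2.20 cm; difference 17.0 cm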